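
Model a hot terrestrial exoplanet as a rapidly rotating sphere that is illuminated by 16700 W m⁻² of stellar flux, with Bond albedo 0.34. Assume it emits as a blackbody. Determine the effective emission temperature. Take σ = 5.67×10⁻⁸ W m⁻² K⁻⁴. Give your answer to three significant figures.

470 kelvin

Averaging over the sphere, the absorbed flux is S(1−α)/4 = 2755 W m⁻².
In equilibrium σT⁴ equals this, so T = 469.5 K.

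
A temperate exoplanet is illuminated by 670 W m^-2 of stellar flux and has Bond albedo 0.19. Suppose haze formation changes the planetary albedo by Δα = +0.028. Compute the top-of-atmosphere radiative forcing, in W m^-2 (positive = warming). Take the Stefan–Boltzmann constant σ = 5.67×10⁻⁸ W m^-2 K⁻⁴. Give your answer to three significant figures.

-4.69 W m^-2

The change in absorbed flux is Δ[S(1−α)/4] = −SΔα/4 = -4.690 W m^-2.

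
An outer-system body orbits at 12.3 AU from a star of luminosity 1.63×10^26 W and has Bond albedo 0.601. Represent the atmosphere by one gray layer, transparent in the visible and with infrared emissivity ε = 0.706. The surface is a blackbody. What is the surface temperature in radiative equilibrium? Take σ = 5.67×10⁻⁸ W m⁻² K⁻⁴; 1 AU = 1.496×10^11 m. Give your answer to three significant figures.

Orbital distance: d = 12.3 AU = 1.840×10^12 m.
Flux at the orbit: S = L/(4πd²) = 1.63×10^26/(4π·(1.84×10^12)²) = 3.831 W m⁻².
Effective emission temperature (TOA balance): σT_e⁴ = S(1−α)/4 = 0.3821 W m⁻² → T_e = 50.95 K.
The surface balance (absorbed SW + ε·downward IR = σT_s⁴) with T_a⁴ = T_s⁴/2 reduces to T_s = T_e·[2/(2−ε)]^¼ = 56.81 K.

56.8 kelvin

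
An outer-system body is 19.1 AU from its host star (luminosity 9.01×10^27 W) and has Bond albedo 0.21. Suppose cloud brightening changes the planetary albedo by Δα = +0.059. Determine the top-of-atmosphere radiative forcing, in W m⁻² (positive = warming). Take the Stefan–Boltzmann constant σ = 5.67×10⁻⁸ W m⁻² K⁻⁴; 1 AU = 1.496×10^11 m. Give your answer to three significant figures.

Orbital distance: d = 19.1 AU = 2.857×10^12 m.
Spreading L over a sphere of radius d: S = 9.01×10^27/(4π·2.86×10^12²) = 87.82 W m⁻².
TOA radiative forcing: ΔF = −S·Δα/4 = −87.82·(+0.059)/4 = -1.295 W m⁻².

-1.30 W m⁻²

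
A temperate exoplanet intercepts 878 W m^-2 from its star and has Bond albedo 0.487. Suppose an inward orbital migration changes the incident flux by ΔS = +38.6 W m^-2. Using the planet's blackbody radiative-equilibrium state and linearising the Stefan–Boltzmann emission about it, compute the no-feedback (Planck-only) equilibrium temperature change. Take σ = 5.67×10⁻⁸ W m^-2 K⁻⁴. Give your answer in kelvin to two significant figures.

2.3 K

The baseline emission temperature is T_e = 211.1 K.
TOA radiative forcing: ΔF = (1−α)ΔS/4 = 0.513·(+38.6)/4 = 4.950 W m^-2.
Linearising σT⁴ gives d(σT⁴)/dT = 4σT_e³ = 2.134 W m^-2 per K.
Hence the no-feedback warming is ΔF/(4σT_e³) = 2.32 K.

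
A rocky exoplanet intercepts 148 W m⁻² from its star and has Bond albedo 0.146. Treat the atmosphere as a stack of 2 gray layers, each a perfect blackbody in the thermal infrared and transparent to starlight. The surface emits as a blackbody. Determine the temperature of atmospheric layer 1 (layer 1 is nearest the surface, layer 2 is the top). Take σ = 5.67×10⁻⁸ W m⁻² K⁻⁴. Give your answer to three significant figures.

The effective emission temperature is T_e = [S(1−α)/(4σ)]^¼ = 153.6 K.
The net upward flux σT_e⁴ is constant between every pair of levels, so T_k⁴ = (N+1−k)T_e⁴.
With k = 1: T_1 = (2+1−1)^¼·153.6 K = 182.7 K.

183 kelvin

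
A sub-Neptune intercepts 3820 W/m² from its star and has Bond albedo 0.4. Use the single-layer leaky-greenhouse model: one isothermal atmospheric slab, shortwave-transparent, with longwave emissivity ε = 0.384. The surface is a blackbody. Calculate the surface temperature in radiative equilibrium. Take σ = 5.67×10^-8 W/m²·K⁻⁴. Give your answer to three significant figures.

Effective emission temperature (TOA balance): σT_e⁴ = S(1−α)/4 = 573.0 W/m² → T_e = 317.1 K.
For a single slab of emissivity ε, T_s⁴ = 2T_e⁴/(2−ε); thus T_s = 317.1·(1.238)^(1/4) = 334.4 K.

334 K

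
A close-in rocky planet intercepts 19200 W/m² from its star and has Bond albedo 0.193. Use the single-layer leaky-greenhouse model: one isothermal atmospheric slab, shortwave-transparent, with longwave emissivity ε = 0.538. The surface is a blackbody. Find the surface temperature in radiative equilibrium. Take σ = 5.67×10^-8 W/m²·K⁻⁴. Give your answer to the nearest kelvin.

The planet radiates to space at T_e = [S(1−α)/(4σ)]^(1/4) = 511.2 K.
For a single slab of emissivity ε, T_s⁴ = 2T_e⁴/(2−ε); thus T_s = 511.2·(1.368)^(1/4) = 552.9 K.

553 K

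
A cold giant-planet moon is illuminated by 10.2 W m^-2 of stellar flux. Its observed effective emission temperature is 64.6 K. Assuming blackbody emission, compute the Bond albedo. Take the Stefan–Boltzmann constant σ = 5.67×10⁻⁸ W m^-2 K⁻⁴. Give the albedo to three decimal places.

0.613

Rearranging the radiative balance, α = 1 − 4σT⁴/S.
σT⁴ = 0.9874 W m^-2, so 4σT⁴ = 3.950 W m^-2.
1−α = 3.950/10.20 = 0.3872, so α = 0.6128.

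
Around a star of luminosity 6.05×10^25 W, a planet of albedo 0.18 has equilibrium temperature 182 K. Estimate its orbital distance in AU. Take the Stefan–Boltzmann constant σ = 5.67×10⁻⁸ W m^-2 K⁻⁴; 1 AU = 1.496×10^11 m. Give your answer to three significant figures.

0.842 AU

Energy balance gives S = 4σT⁴/(1−α) = 303.5 W m^-2.
From L = 4πd²S, d = √(6.05×10^25/(4π·303.5)) = 1.260×10^11 m = 0.8419 AU.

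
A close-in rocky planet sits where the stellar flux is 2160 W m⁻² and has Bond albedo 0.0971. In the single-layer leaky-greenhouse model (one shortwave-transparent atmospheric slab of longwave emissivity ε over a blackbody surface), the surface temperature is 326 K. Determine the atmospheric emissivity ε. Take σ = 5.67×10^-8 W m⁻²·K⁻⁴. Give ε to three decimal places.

TOA balance gives T_e = 304.5 K.
Since (2−ε)/2 = (T_e/T_s)⁴ = 0.7613, ε = 0.4773.

0.477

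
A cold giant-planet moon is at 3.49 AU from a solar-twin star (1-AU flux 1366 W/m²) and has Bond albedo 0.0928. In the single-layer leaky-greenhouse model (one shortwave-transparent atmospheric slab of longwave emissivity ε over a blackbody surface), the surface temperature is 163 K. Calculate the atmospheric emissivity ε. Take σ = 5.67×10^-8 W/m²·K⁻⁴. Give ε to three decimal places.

Irradiance scales as 1/d², so S = 1366 W/m² × (1/3.49)² = 112.2 W/m².
TOA balance gives T_e = 145.5 K.
Inverting T_s⁴ = 2T_e⁴/(2−ε): (T_e/T_s)⁴ = 0.6355, so ε = 2(1 − 0.6355) = 0.7290.

0.729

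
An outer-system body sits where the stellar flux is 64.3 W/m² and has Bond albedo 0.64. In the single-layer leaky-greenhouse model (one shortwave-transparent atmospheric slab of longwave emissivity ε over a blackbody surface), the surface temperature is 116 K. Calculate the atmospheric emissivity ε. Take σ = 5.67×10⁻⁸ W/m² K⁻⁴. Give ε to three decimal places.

0.873

Effective temperature: T_e = [S(1−α)/(4σ)]^(1/4) = 100.5 K.
Since (2−ε)/2 = (T_e/T_s)⁴ = 0.5637, ε = 0.8726.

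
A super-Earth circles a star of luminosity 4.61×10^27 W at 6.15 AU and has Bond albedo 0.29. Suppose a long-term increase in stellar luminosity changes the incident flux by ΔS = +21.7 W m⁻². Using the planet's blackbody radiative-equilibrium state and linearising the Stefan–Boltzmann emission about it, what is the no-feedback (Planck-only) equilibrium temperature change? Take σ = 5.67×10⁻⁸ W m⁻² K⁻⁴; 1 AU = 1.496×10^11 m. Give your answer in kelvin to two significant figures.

d = 6.15 × 1.496×10^11 m = 9.200×10^11 m.
S = L/(4πd²) = 433.4 W m⁻².
Unperturbed T_e = [433.4·(1−0.29)/(4σ)]^¼ = 191.9 K.
Only a fraction (1−α) is absorbed and it's spread over 4πR², so ΔF = (1−α)ΔS/4 = 3.852 W m⁻².
Linearising σT⁴ gives d(σT⁴)/dT = 4σT_e³ = 1.603 W m⁻² per K.
So ΔT₀ = 3.852/1.603 = 2.40 K.

2.4 K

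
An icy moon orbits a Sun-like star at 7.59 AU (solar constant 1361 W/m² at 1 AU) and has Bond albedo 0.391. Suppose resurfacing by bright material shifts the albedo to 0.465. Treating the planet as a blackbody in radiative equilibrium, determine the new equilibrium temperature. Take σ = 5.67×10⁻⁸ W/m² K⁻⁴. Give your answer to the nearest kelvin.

By the inverse-square law, S = 1361/7.59² = 23.63 W/m².
T₂ = [S(1−α₂)/(4σ)]^(1/4) = [23.63·0.535/(4σ)]^(1/4) = 86.40 K.

86 K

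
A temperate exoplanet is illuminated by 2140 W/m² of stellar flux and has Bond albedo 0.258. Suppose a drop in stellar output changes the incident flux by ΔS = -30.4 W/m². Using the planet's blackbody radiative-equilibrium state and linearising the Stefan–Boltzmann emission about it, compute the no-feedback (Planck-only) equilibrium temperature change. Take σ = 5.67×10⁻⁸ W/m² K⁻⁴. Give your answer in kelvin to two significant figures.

-1.0 K

Reference equilibrium: T_e = [S(1−α)/(4σ)]^(1/4) = 289.3 K.
TOA radiative forcing: ΔF = (1−α)ΔS/4 = 0.742·(-30.4)/4 = -5.639 W/m².
Linearising σT⁴ gives d(σT⁴)/dT = 4σT_e³ = 5.489 W/m² per K.
Hence the no-feedback warming is ΔF/(4σT_e³) = -1.03 K.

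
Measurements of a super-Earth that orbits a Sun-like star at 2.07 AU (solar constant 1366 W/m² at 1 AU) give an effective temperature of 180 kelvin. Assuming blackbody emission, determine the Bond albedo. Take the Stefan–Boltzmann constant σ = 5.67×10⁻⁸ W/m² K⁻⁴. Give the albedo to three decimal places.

Flux at the orbit: S = 1366/(2.07)² = 318.8 W/m².
Energy balance: S(1−α)/4 = σT⁴, so 1−α = 4σT⁴/S.
4σT⁴ = 4·5.67×10⁻⁸·(180)⁴ = 238.1 W/m².
1−α = 238.1/318.8 = 0.7468, so α = 0.2532.

0.253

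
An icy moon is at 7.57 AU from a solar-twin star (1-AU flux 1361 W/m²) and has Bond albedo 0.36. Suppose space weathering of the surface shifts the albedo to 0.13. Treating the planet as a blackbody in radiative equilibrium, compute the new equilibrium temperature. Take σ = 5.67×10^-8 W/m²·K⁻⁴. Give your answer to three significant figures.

Irradiance scales as 1/d², so S = 1361 W/m² × (1/7.57)² = 23.75 W/m².
With the new albedo, S(1−α₂)/4 = 5.166 W/m², so T₂ = 97.70 K.

97.7 K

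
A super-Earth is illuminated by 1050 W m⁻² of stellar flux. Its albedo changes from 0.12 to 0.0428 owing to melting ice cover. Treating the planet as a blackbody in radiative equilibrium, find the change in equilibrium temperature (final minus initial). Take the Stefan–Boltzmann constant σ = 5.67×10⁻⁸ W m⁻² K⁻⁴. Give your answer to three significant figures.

5.37 K

Before: T₁ = [1050·0.88/(4σ)]^(1/4) = 252.6 K.
Final:   T₂ = [S(1−0.0428)/(4σ)]^(1/4) = 258.0 K.
Change: 258.0 − 252.6 = 5.367 K.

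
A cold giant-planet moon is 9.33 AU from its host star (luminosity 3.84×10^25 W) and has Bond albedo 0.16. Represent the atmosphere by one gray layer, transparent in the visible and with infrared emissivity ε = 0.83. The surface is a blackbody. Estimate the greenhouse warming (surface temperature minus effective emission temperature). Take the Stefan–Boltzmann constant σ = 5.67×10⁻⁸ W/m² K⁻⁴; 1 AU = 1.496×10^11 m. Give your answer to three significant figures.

d = 9.33 × 1.496×10^11 m = 1.396×10^12 m.
S = L/(4πd²) = 1.569 W/m².
The planet radiates to space at T_e = [S(1−α)/(4σ)]^(1/4) = 49.09 K.
The surface balance (absorbed SW + ε·downward IR = σT_s⁴) with T_a⁴ = T_s⁴/2 reduces to T_s = T_e·[2/(2−ε)]^¼ = 56.14 K.
The atmosphere warms the surface by 7.042 K.

7.04 K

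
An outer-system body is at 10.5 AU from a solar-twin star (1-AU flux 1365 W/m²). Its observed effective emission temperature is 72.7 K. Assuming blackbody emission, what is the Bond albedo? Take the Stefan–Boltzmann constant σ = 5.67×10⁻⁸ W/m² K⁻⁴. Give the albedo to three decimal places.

0.488

By the inverse-square law, S = 1365/10.5² = 12.38 W/m².
Rearranging the radiative balance, α = 1 − 4σT⁴/S.
σT⁴ = 1.584 W/m², so 4σT⁴ = 6.335 W/m².
1−α = 6.335/12.38 = 0.5117, so α = 0.4883.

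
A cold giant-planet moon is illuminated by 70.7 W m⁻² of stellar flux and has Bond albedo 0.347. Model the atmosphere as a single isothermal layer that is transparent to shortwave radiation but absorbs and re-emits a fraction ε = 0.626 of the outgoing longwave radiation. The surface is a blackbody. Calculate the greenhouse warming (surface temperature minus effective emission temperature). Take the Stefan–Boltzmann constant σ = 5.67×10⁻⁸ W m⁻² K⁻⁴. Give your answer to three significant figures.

11.8 K

At the top of the atmosphere, σT_e⁴ = S(1−α)/4 = 11.54 W m⁻², giving T_e = 119.4 K.
For a single slab of emissivity ε, T_s⁴ = 2T_e⁴/(2−ε); thus T_s = 119.4·(1.456)^(1/4) = 131.2 K.
T_s − T_e = 131.2 − 119.4 = 11.75 K.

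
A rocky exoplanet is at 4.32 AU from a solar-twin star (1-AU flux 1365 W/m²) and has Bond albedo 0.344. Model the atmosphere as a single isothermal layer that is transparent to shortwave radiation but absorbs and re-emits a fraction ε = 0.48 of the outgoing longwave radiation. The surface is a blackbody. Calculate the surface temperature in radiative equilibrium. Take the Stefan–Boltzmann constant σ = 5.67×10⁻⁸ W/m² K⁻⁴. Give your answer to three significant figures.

129 kelvin

By the inverse-square law, S = 1365/4.32² = 73.14 W/m².
The planet radiates to space at T_e = [S(1−α)/(4σ)]^(1/4) = 120.6 K.
Surface balance with a leaky layer gives σT_s⁴ = σT_e⁴·2/(2−ε), so T_s = T_e·[2/(2−0.48)]^(1/4) = 129.2 K.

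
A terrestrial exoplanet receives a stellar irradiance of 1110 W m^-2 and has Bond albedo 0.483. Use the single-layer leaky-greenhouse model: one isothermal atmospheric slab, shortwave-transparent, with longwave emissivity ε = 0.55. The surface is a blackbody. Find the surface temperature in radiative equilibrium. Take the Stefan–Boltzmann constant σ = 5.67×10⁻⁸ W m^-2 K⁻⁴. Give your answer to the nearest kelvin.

243 K

Effective emission temperature (TOA balance): σT_e⁴ = S(1−α)/4 = 143.5 W m^-2 → T_e = 224.3 K.
The surface balance (absorbed SW + ε·downward IR = σT_s⁴) with T_a⁴ = T_s⁴/2 reduces to T_s = T_e·[2/(2−ε)]^¼ = 243.1 K.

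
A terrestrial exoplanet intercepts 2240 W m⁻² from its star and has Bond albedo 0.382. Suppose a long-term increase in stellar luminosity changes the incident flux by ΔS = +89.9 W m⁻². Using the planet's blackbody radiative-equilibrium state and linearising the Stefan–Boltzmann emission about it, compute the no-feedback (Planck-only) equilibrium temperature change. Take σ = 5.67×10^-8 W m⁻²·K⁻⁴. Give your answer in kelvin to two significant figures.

2.8 kelvin

Reference equilibrium: T_e = [S(1−α)/(4σ)]^(1/4) = 279.5 K.
TOA radiative forcing: ΔF = (1−α)ΔS/4 = 0.618·(+89.9)/4 = 13.89 W m⁻².
Planck response: λ_P = 4σT_e³ = 4·5.67×10⁻⁸·(279.5)³ = 4.953 W m⁻²/K.
Hence the no-feedback warming is ΔF/(4σT_e³) = 2.80 K.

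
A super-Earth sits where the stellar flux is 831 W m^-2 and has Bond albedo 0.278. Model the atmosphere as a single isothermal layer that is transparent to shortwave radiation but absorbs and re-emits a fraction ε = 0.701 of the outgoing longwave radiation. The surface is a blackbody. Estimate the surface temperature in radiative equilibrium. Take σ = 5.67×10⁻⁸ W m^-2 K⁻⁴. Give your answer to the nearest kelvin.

Effective emission temperature (TOA balance): σT_e⁴ = S(1−α)/4 = 150.0 W m^-2 → T_e = 226.8 K.
The surface balance (absorbed SW + ε·downward IR = σT_s⁴) with T_a⁴ = T_s⁴/2 reduces to T_s = T_e·[2/(2−ε)]^¼ = 252.6 K.

253 K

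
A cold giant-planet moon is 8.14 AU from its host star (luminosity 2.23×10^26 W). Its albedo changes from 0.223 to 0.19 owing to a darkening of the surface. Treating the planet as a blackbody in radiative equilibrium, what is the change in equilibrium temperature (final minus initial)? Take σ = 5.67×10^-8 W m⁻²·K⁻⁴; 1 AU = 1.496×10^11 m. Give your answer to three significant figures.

0.836 K

d = 8.14 × 1.496×10^11 m = 1.218×10^12 m.
Flux at the orbit: S = L/(4πd²) = 2.23×10^26/(4π·(1.22×10^12)²) = 11.97 W m⁻².
Initial: T₁ = [S(1−0.223)/(4σ)]^(1/4) = 80.02 K.
After:  T₂ = [11.97·0.81/(4σ)]^(1/4) = 80.85 K.
ΔT = T₂ − T₁ = 0.8364 K.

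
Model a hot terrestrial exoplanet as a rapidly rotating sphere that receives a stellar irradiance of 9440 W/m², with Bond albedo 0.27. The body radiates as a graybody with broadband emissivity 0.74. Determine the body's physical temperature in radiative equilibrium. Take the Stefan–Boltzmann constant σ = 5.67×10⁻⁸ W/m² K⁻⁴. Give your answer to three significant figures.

Absorbed flux (global mean): S(1−α)/4 = 9440·0.73/4 = 1723 W/m².
Radiative balance εσT⁴ = 1723 gives T = [1723/(0.74·σ)]^(1/4) = 450.1 K.

450 K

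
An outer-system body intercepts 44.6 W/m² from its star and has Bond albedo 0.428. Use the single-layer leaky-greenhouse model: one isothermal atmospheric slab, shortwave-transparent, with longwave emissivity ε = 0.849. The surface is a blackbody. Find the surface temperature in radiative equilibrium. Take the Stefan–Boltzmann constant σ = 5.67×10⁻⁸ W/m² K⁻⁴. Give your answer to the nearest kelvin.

118 K

At the top of the atmosphere, σT_e⁴ = S(1−α)/4 = 6.378 W/m², giving T_e = 103.0 K.
For a single slab of emissivity ε, T_s⁴ = 2T_e⁴/(2−ε); thus T_s = 103.0·(1.738)^(1/4) = 118.2 K.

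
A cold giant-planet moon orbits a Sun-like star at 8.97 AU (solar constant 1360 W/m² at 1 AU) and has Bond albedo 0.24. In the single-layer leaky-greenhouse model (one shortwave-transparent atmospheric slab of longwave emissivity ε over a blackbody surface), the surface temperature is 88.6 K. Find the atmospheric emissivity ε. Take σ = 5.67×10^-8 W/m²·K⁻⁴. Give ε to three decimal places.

By the inverse-square law, S = 1360/8.97² = 16.90 W/m².
Effective temperature: T_e = [S(1−α)/(4σ)]^(1/4) = 86.75 K.
Inverting T_s⁴ = 2T_e⁴/(2−ε): (T_e/T_s)⁴ = 0.9192, so ε = 2(1 − 0.9192) = 0.1617.

0.162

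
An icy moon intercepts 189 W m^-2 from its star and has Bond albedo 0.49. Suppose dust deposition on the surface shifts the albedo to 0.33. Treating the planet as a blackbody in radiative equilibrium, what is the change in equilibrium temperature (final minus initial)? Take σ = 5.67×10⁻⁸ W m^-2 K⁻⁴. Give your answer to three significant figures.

With α = 0.49, T₁ = 143.6 K.
Final:   T₂ = [S(1−0.33)/(4σ)]^(1/4) = 153.7 K.
Change: 153.7 − 143.6 = 10.14 K.

10.1 K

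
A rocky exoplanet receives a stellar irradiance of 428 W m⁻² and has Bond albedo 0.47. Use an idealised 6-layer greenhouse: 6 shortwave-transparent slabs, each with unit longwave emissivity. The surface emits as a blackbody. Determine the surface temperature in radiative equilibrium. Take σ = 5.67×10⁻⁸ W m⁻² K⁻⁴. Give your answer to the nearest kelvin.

289 kelvin

OLR = S(1−α)/4 = 56.71 W m⁻²; the top layer radiates at T_e = 177.8 K.
With N = 6 opaque layers, T_s = (N+1)^(1/4)·T_e = 7^(1/4)·177.8 = 289.3 K.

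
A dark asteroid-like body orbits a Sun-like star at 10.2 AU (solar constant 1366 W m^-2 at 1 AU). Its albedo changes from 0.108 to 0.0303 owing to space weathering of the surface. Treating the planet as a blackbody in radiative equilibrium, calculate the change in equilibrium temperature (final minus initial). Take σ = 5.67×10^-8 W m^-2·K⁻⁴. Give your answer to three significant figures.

1.79 K

By the inverse-square law, S = 1366/10.2² = 13.13 W m^-2.
With α = 0.108, T₁ = 84.77 K.
Final:   T₂ = [S(1−0.0303)/(4σ)]^(1/4) = 86.56 K.
ΔT = T₂ − T₁ = 1.789 K.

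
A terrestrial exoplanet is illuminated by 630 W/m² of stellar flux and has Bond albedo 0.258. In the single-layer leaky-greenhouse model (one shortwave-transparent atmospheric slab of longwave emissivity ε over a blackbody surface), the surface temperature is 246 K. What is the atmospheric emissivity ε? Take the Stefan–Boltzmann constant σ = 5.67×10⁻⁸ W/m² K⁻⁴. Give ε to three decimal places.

TOA balance gives T_e = 213.1 K.
Since (2−ε)/2 = (T_e/T_s)⁴ = 0.5628, ε = 0.8744.

0.874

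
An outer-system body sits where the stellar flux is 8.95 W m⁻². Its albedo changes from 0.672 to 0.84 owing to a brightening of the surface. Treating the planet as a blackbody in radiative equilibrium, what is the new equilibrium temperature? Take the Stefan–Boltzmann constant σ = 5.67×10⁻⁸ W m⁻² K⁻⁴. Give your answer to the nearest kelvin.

With the new albedo, S(1−α₂)/4 = 0.3580 W m⁻², so T₂ = 50.13 K.

50 kelvin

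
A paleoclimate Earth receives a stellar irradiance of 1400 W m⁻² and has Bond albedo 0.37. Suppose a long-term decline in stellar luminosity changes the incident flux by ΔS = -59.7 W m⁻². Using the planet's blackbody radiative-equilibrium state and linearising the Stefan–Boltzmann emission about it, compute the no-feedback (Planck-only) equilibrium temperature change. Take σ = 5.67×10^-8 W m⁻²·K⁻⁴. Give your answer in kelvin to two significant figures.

The baseline emission temperature is T_e = 249.7 K.
Only a fraction (1−α) is absorbed and it's spread over 4πR², so ΔF = (1−α)ΔS/4 = -9.403 W m⁻².
Planck response: λ_P = 4σT_e³ = 4·5.67×10⁻⁸·(249.7)³ = 3.532 W m⁻²/K.
So ΔT₀ = -9.403/3.532 = -2.66 K.

-2.7 K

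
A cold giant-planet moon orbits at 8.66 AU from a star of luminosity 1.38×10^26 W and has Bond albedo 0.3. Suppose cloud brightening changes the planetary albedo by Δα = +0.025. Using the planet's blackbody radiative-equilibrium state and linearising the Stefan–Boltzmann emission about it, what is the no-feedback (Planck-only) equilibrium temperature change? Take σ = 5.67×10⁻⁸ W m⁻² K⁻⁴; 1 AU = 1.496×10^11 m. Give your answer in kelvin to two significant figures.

-0.60 K

d = 8.66 × 1.496×10^11 m = 1.296×10^12 m.
S = L/(4πd²) = 6.543 W m⁻².
The baseline emission temperature is T_e = 67.04 K.
ΔF = −(S/4)Δα = −(6.543/4)×(+0.025) = -0.04089 W m⁻².
Planck response: λ_P = 4σT_e³ = 4·5.67×10⁻⁸·(67.04)³ = 0.06832 W m⁻²/K.
So ΔT₀ = -0.04089/0.06832 = -0.599 K.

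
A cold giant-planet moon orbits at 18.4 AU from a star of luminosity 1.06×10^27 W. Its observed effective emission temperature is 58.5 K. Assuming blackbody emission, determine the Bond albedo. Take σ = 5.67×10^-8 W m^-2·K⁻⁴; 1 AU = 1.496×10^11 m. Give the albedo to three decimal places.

Orbital distance: d = 18.4 AU = 2.753×10^12 m.
Flux at the orbit: S = L/(4πd²) = 1.06×10^27/(4π·(2.75×10^12)²) = 11.13 W m^-2.
From σT⁴ = S(1−α)/4 we invert for α: 1−α = 4σT⁴/S.
4σT⁴ = 4·5.67×10⁻⁸·(58.5)⁴ = 2.656 W m^-2.
1−α = 2.656/11.13 = 0.2386, so α = 0.7614.

0.761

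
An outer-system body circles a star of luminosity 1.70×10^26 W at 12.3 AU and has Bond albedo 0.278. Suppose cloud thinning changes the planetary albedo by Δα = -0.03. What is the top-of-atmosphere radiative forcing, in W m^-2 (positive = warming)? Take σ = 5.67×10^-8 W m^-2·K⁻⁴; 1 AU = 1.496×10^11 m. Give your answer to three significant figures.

0.0300 W m^-2

d = 12.3 × 1.496×10^11 m = 1.840×10^12 m.
Flux at the orbit: S = L/(4πd²) = 1.70×10^26/(4π·(1.84×10^12)²) = 3.995 W m^-2.
The change in absorbed flux is Δ[S(1−α)/4] = −SΔα/4 = 0.02997 W m^-2.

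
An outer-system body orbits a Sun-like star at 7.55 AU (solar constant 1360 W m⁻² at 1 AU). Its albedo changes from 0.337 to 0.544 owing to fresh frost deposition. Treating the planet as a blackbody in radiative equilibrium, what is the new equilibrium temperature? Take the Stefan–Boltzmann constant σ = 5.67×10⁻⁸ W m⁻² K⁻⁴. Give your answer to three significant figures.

Flux at the orbit: S = 1360/(7.55)² = 23.86 W m⁻².
With the new albedo, S(1−α₂)/4 = 2.720 W m⁻², so T₂ = 83.22 K.

83.2 K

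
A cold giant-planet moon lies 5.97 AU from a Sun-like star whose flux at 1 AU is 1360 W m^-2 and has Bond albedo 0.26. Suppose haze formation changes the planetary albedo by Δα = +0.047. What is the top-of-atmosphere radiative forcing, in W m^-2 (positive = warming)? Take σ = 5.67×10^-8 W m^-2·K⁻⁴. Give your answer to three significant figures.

-0.448 W m^-2

Flux at the orbit: S = 1360/(5.97)² = 38.16 W m^-2.
TOA radiative forcing: ΔF = −S·Δα/4 = −38.16·(+0.047)/4 = -0.4484 W m^-2.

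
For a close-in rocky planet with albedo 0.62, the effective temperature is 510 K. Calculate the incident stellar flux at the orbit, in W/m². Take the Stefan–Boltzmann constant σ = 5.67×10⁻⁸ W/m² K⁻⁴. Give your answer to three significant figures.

40400 W/m²

From S(1−α)/4 = σT⁴: S = 4σT⁴/(1−α).
σT⁴ = 5.67×10⁻⁸·(510)⁴ = 3836 W/m².
S = 4·3836/0.38 = 40380 W/m².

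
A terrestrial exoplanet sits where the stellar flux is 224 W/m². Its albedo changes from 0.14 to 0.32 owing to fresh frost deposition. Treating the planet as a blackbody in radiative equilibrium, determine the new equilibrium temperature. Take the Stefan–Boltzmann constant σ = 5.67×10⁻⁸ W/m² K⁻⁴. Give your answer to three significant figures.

161 K

T₂ = [S(1−α₂)/(4σ)]^(1/4) = [224.0·0.68/(4σ)]^(1/4) = 161.0 K.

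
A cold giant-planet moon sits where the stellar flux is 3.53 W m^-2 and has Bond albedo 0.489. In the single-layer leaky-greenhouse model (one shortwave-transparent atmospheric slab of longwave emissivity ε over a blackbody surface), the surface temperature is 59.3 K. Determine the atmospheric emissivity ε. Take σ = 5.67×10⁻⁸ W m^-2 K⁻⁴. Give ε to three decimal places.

0.714

First, T_e = [3.530·(1−0.489)/(4σ)]^(1/4) = 53.11 K.
Inverting T_s⁴ = 2T_e⁴/(2−ε): (T_e/T_s)⁴ = 0.6432, so ε = 2(1 − 0.6432) = 0.7136.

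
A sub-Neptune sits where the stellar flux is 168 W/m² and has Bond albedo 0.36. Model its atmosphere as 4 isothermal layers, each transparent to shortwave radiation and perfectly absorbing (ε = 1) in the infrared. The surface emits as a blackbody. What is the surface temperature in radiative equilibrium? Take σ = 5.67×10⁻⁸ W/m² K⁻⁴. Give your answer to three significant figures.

221 K

The effective emission temperature is T_e = [S(1−α)/(4σ)]^¼ = 147.6 K.
For an N-layer opaque stack, T_s⁴ = (N+1)T_e⁴, hence T_s = (5)^(1/4)×147.6 K = 220.7 K.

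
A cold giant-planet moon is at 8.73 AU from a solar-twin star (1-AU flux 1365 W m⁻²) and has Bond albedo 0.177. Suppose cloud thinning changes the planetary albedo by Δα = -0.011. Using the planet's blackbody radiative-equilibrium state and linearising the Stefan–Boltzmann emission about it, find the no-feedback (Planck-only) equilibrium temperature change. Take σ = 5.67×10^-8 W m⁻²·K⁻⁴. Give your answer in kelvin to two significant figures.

Flux at the orbit: S = 1365/(8.73)² = 17.91 W m⁻².
The baseline emission temperature is T_e = 89.79 K.
ΔF = −(S/4)Δα = −(17.91/4)×(-0.011) = 0.04925 W m⁻².
Linearising σT⁴ gives d(σT⁴)/dT = 4σT_e³ = 0.1642 W m⁻² per K.
So ΔT₀ = 0.04925/0.1642 = 0.300 K.

0.30 kelvin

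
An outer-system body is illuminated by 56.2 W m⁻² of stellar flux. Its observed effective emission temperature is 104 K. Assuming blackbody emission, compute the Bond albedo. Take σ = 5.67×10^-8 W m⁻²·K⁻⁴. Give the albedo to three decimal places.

From σT⁴ = S(1−α)/4 we invert for α: 1−α = 4σT⁴/S.
4σT⁴ = 4·5.67×10⁻⁸·(104)⁴ = 26.53 W m⁻².
1−α = 26.53/56.20 = 0.4721, so α = 0.5279.

0.528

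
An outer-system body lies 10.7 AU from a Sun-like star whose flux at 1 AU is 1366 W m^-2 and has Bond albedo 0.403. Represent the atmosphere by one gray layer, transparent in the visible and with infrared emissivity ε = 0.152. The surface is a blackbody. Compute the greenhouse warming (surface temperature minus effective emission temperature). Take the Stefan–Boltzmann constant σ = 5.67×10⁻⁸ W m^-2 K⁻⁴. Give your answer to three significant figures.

Flux at the orbit: S = 1366/(10.7)² = 11.93 W m^-2.
Effective emission temperature (TOA balance): σT_e⁴ = S(1−α)/4 = 1.781 W m^-2 → T_e = 74.86 K.
For a single slab of emissivity ε, T_s⁴ = 2T_e⁴/(2−ε); thus T_s = 74.86·(1.082)^(1/4) = 76.35 K.
The atmosphere warms the surface by 1.494 K.

1.49 kelvin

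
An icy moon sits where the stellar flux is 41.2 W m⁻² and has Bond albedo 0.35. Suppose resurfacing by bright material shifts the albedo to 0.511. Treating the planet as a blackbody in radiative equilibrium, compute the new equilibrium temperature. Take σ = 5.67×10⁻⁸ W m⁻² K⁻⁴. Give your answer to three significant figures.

New equilibrium: T₂ = [(1−0.511)·41.20/(4σ)]^(1/4) = 97.08 K.

97.1 K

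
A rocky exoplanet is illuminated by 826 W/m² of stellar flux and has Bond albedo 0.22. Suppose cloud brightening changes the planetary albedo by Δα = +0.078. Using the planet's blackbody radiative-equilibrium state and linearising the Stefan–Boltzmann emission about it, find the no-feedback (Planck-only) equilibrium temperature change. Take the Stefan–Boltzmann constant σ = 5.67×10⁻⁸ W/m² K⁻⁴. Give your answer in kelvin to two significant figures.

-5.8 kelvin

Reference equilibrium: T_e = [S(1−α)/(4σ)]^(1/4) = 230.9 K.
TOA radiative forcing: ΔF = −S·Δα/4 = −826.0·(+0.078)/4 = -16.11 W/m².
Planck response: λ_P = 4σT_e³ = 4·5.67×10⁻⁸·(230.9)³ = 2.791 W/m²/K.
So ΔT₀ = -16.11/2.791 = -5.77 K.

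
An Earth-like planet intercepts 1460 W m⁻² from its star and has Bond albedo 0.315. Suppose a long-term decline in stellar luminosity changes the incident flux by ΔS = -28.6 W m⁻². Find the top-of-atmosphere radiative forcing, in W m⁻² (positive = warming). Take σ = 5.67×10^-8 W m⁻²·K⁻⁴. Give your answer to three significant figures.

-4.90 W m⁻²

Only a fraction (1−α) is absorbed and it's spread over 4πR², so ΔF = (1−α)ΔS/4 = -4.898 W m⁻².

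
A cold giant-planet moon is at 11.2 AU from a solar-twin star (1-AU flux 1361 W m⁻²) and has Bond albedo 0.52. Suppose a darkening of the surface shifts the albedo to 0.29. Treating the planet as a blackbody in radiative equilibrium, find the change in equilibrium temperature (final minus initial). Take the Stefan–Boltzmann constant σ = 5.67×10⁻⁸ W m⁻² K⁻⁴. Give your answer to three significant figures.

Irradiance scales as 1/d², so S = 1361 W m⁻² × (1/11.2)² = 10.85 W m⁻².
Before: T₁ = [10.85·0.48/(4σ)]^(1/4) = 69.22 K.
With α = 0.29, T₂ = 76.34 K.
Change: 76.34 − 69.22 = 7.118 K.

7.12 kelvin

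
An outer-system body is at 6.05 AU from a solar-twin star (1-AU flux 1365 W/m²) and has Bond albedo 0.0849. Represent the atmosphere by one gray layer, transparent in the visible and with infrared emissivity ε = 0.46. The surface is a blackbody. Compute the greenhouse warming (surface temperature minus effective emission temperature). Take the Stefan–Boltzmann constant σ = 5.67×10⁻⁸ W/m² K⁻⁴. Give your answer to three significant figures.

By the inverse-square law, S = 1365/6.05² = 37.29 W/m².
At the top of the atmosphere, σT_e⁴ = S(1−α)/4 = 8.532 W/m², giving T_e = 110.8 K.
For a single slab of emissivity ε, T_s⁴ = 2T_e⁴/(2−ε); thus T_s = 110.8·(1.299)^(1/4) = 118.2 K.
The atmosphere warms the surface by 7.479 K.

7.48 K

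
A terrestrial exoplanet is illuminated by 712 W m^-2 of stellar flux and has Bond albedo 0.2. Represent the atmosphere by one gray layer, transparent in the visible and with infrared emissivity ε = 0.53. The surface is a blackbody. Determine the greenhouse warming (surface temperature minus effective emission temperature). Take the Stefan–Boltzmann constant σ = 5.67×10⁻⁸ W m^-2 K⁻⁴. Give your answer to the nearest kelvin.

The planet radiates to space at T_e = [S(1−α)/(4σ)]^(1/4) = 223.9 K.
The surface balance (absorbed SW + ε·downward IR = σT_s⁴) with T_a⁴ = T_s⁴/2 reduces to T_s = T_e·[2/(2−ε)]^¼ = 241.8 K.
T_s − T_e = 241.8 − 223.9 = 17.91 K.

18 kelvin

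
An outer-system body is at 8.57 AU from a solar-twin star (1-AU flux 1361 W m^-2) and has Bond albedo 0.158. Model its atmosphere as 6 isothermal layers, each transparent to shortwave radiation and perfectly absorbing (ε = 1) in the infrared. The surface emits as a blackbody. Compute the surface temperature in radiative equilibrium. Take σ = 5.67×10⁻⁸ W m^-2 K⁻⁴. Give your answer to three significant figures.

By the inverse-square law, S = 1361/8.57² = 18.53 W m^-2.
OLR = S(1−α)/4 = 3.901 W m^-2; the top layer radiates at T_e = 91.07 K.
For an N-layer opaque stack, T_s⁴ = (N+1)T_e⁴, hence T_s = (7)^(1/4)×91.07 K = 148.1 K.

148 K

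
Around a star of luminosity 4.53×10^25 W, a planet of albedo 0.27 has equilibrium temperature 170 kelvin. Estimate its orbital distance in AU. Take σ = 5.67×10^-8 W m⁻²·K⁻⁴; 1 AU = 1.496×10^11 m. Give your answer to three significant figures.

The flux needed for this T is 4σT⁴/(1−0.27) = 259.5 W m⁻².
S = L/(4πd²) → d = √(L/4πS) = √(4.53×10^25/(4π·259.5)) = 1.179×10^11 m = 0.7879 AU.

0.788 AU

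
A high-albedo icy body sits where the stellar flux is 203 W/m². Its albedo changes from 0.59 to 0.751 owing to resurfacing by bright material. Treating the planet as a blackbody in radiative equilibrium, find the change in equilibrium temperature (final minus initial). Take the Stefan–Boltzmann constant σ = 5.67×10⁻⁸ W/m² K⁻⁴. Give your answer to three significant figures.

-16.2 K

With α = 0.59, T₁ = 138.4 K.
After:  T₂ = [203.0·0.249/(4σ)]^(1/4) = 122.2 K.
Change: 122.2 − 138.4 = -16.22 K.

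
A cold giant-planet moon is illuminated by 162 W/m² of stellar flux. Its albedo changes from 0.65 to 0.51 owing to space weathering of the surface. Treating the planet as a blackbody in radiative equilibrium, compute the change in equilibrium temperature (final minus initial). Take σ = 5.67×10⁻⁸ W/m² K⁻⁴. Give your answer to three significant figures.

11.0 K

Initial: T₁ = [S(1−0.65)/(4σ)]^(1/4) = 125.7 K.
With α = 0.51, T₂ = 136.8 K.
Change: 136.8 − 125.7 = 11.03 K.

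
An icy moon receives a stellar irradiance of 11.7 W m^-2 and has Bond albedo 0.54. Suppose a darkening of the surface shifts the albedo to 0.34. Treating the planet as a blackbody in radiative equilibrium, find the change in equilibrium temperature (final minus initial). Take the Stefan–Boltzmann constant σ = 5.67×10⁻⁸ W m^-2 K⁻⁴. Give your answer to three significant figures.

Before: T₁ = [11.70·0.46/(4σ)]^(1/4) = 69.80 K.
With α = 0.34, T₂ = 76.39 K.
Change: 76.39 − 69.80 = 6.592 K.

6.59 K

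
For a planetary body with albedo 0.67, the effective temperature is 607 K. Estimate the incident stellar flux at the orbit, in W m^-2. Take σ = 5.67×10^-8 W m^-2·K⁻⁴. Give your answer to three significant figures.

From S(1−α)/4 = σT⁴: S = 4σT⁴/(1−α).
The emitted flux is σT⁴ = 7697 W m^-2.
So S = 4×7697/(1−0.67) = 93300 W m^-2.

93300 W m^-2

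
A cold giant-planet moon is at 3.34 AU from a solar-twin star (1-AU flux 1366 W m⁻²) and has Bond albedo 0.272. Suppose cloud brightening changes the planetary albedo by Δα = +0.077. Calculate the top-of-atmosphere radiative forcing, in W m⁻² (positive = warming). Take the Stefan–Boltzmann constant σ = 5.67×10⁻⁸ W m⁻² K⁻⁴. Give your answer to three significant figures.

-2.36 W m⁻²

Flux at the orbit: S = 1366/(3.34)² = 122.4 W m⁻².
The change in absorbed flux is Δ[S(1−α)/4] = −SΔα/4 = -2.357 W m⁻².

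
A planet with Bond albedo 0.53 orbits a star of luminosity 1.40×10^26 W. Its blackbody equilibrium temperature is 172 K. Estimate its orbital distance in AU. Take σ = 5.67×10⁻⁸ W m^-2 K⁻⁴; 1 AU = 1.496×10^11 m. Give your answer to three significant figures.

1.09 AU

Energy balance gives S = 4σT⁴/(1−α) = 422.3 W m^-2.
From L = 4πd²S, d = √(1.40×10^26/(4π·422.3)) = 1.624×10^11 m = 1.086 AU.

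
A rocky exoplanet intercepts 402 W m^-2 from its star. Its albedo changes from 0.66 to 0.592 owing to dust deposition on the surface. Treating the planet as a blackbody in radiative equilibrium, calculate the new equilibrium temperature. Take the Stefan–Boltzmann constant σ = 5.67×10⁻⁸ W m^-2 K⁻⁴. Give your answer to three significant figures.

164 kelvin

T₂ = [S(1−α₂)/(4σ)]^(1/4) = [402.0·0.408/(4σ)]^(1/4) = 164.0 K.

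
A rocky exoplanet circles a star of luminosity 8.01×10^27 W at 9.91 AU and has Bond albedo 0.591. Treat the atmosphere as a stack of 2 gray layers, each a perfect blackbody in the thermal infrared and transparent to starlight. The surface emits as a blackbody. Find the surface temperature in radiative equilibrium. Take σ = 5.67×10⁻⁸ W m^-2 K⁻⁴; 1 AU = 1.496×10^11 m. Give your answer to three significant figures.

199 K

Orbital distance: d = 9.91 AU = 1.483×10^12 m.
Spreading L over a sphere of radius d: S = 8.01×10^27/(4π·1.48×10^12²) = 290.0 W m^-2.
The effective emission temperature is T_e = [S(1−α)/(4σ)]^¼ = 151.2 K.
Layer-by-layer balance gives σT_s⁴ = (N+1)σT_e⁴, so T_s = 3^¼·151.2 = 199.0 K.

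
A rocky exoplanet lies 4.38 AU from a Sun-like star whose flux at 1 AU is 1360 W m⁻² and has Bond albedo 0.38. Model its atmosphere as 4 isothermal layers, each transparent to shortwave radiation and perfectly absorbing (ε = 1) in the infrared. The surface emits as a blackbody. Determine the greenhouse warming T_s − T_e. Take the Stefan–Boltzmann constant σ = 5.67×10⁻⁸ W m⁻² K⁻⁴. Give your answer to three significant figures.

58.4 K

By the inverse-square law, S = 1360/4.38² = 70.89 W m⁻².
Top-of-atmosphere balance: σT_e⁴ = S(1−α)/4 = 10.99 W m⁻² → T_e = 118.0 K.
T_s = (N+1)^(1/4)·T_e = 176.4 K.
So the greenhouse effect raises the surface by 176.4 − 118.0 = 58.44 K.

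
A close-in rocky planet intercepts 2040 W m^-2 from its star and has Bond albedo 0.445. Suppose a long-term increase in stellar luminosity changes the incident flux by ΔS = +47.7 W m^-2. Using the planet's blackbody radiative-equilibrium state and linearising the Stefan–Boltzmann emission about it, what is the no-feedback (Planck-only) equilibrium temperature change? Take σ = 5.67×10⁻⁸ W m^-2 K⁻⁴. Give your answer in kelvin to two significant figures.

1.6 K

The baseline emission temperature is T_e = 265.8 K.
TOA radiative forcing: ΔF = (1−α)ΔS/4 = 0.555·(+47.7)/4 = 6.618 W m^-2.
Planck response: λ_P = 4σT_e³ = 4·5.67×10⁻⁸·(265.8)³ = 4.259 W m^-2/K.
ΔT₀ = ΔF/λ_P = 6.618/4.259 = 1.55 K.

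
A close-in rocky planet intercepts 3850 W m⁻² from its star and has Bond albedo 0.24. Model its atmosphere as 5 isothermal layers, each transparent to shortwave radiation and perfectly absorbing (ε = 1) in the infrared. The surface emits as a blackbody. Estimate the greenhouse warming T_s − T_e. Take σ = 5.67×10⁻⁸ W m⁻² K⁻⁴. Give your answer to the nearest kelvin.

190 K

OLR = S(1−α)/4 = 731.5 W m⁻²; the top layer radiates at T_e = 337.0 K.
T_s = (N+1)^(1/4)·T_e = 527.5 K.
Warming: T_s − T_e = 190.4 K.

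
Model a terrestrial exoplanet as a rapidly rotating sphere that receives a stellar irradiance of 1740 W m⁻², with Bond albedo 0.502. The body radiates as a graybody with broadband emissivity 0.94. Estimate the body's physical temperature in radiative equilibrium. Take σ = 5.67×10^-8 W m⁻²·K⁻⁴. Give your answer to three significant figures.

Averaging over the sphere, the absorbed flux is S(1−α)/4 = 216.6 W m⁻².
Equating to εσT⁴ with ε = 0.94: T = (216.6/0.94σ)^(1/4) = 252.5 K.

252 kelvin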